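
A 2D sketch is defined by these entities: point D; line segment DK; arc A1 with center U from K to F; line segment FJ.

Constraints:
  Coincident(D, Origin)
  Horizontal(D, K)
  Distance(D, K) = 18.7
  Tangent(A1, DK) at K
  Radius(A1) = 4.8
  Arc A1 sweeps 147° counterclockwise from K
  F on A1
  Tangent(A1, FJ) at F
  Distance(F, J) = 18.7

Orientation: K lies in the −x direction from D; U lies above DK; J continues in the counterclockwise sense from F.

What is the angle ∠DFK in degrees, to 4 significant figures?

77.75°

D is at the origin; DK is horizontal with |DK| = 18.7 and K on the −x side, so K = (-18.70, 0.000). A1 meets DK tangentially, so UK is at right angles to DK, so U = K + (0, 4.8) = (-18.70, 4.800). On A1, K sits at bearing -90° from U; a 147° counterclockwise sweep puts F at bearing 57°, so F = U + 4.8·(cos 57°, sin 57°) = (-16.09, 8.826). Then cos ∠DFK = FD·FK / (|FD||FK|), giving 77.75°.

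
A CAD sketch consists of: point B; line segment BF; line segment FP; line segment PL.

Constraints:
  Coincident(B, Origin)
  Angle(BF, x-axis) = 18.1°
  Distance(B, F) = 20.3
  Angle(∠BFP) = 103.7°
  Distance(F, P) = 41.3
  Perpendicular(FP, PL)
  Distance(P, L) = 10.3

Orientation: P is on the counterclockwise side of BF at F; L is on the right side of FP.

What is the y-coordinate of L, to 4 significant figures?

48.28

B is at the origin; BF runs at 18.1° with length 20.3, so F = 20.3·(cos 18.1°, sin 18.1°) = (19.30, 6.307). ∠BFP = 103.7°, so FP runs at 18.1° + (180° − 103.7°) = 94.40° from the x-axis; with |FP| = 41.3, P = F + 41.3·(cos 94.40°, sin 94.40°) = (16.13, 47.49). The perpendicularity gives PL at right angles to FP; with |PL| = 10.3 on the right of FP, L = P + 10.3·(0.9971, 0.07672) = (26.40, 48.28). So L.y = 48.28.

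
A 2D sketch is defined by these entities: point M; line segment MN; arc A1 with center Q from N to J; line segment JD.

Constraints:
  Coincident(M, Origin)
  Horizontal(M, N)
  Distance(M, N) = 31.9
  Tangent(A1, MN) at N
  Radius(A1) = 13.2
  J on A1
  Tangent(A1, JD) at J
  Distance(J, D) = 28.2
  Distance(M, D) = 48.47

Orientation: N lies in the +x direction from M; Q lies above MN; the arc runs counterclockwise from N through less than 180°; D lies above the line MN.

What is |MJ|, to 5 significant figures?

47.140

M is at the origin; M and N share the same y with |MN| = 31.9 and N on the +x side, so N = (31.900, 0.0000). Tangency of A1 to MN means the radius QN is perpendicular to MN, so Q = N + (0, 13.2) = (31.900, 13.200). Since QJ ⟂ JD (tangency), |QD| = √(13.2² + 28.2²) = 31.136 regardless of where J sits on A1. So D lies on both circle(M, 48.47) and circle(Q, 31.136); the above-MN intersection is D = (22.557, 42.902). J is the foot of the tangent from D: J = (41.625, 22.126).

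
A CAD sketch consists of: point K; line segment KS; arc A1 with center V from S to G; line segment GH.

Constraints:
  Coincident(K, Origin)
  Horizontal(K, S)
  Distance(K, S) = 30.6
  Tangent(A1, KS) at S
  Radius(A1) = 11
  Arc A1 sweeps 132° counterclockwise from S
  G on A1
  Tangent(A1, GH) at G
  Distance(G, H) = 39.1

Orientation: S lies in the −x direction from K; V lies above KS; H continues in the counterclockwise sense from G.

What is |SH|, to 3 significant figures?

50.7

On A1, S sits at bearing -90° from V; a 132° counterclockwise sweep puts G at bearing 42°, so G = V + 11.0·(cos 42°, sin 42°) = (-22.4, 18.4). A1 meets GH tangentially, so VG is at right angles to GH, so GH runs along (−sin 42°, cos 42°); with |GH| = 39.1, H = (-48.6, 47.4). Then |SH| = |H − S| = 50.7.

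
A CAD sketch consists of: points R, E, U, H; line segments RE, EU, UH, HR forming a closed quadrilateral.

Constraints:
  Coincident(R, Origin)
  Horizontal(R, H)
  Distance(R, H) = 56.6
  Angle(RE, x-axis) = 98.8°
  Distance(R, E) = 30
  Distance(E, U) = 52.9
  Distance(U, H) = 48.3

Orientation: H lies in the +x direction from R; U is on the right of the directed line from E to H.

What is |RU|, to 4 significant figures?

24.01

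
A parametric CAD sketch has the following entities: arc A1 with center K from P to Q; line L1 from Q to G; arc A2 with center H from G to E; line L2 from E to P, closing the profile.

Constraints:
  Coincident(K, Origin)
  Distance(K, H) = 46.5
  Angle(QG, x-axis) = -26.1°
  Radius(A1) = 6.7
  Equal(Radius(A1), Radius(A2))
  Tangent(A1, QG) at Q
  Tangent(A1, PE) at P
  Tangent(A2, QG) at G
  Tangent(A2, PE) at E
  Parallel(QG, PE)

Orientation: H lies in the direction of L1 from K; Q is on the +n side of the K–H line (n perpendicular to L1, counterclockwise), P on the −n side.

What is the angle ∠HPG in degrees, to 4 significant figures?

7.876°

Tangency of A1 to both parallel lines with radius 6.7 puts Q and P at K ± 6.7·n: Q = (2.948, 6.017), P = (-2.948, -6.017). Equal radii place G and E the same way about H: G = H + 6.7·n = (44.71, -14.44), E = H − 6.7·n = (38.81, -26.47). Then cos ∠HPG = PH·PG / (|PH||PG|), giving 7.876°.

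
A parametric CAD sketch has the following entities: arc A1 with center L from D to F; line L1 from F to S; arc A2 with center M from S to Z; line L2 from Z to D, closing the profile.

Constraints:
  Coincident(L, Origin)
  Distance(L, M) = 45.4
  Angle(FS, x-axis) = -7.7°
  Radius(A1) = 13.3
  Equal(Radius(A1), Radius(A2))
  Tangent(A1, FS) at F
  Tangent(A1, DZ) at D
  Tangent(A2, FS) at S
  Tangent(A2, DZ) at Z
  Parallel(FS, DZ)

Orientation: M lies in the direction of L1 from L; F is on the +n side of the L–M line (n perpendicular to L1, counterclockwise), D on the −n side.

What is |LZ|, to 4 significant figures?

47.31

The slot axis is L1's direction at -7.7°, so u = (cos -7.7°, sin -7.7°) = (0.9910, -0.1340) and n = (−sin -7.7°, cos -7.7°) = (0.1340, 0.9910). L is at the origin and M lies 45.4 along u from L, so M = 45.4·u = (44.99, -6.083). Tangency of A1 to both parallel lines with radius 13.3 puts F and D at L ± 13.3·n: F = (1.782, 13.18), D = (-1.782, -13.18). Equal radii place S and Z the same way about M: S = M + 13.3·n = (46.77, 7.097), Z = M − 13.3·n = (43.21, -19.26). Then |LZ| = |Z − L| = 47.31.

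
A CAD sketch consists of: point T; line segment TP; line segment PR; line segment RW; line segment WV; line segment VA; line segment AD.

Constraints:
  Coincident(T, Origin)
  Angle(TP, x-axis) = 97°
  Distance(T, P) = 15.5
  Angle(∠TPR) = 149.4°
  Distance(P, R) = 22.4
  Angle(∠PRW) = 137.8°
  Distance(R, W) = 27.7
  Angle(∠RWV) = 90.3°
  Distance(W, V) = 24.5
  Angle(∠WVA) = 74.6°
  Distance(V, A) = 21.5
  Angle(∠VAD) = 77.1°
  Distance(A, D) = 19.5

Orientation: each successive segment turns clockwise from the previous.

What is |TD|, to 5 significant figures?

46.826

T is at the origin; TP runs at 97.0° with length 15.5, so P = (-1.8890, 15.384). ∠TPR = 149.4° gives PR at 66.400° from the x-axis; with |PR| = 22.4, R = (7.0788, 35.911). ∠PRW = 137.8° gives RW at 24.200° from the x-axis; with |RW| = 27.7, W = (32.345, 47.266). ∠RWV = 90.3° gives WV at -65.500° from the x-axis; with |WV| = 24.5, V = (42.505, 24.972). ∠WVA = 74.6° gives VA at -170.90° from the x-axis; with |VA| = 21.5, A = (21.275, 21.571). ∠VAD = 77.1° gives AD at 86.200° from the x-axis; with |AD| = 19.5, D = (22.567, 41.029). Then |TD| = |D − T| = 46.826.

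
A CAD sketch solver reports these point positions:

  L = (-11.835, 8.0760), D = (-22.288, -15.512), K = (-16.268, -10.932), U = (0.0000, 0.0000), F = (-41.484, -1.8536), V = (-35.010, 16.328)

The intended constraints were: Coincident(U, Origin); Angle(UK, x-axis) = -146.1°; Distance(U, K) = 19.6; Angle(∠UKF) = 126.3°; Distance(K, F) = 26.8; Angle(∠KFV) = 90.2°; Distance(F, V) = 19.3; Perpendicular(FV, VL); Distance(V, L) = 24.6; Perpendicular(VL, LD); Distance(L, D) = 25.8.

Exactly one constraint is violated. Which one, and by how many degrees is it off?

Perpendicular(VL, LD) — off by 4.30°.

U = (0.00, 0.00) ✓; UK at -146.1° ✓; |UK| = 19.60 ✓; ∠UKF = 126.3° ✓; |KF| = 26.80 ✓; ∠KFV = 90.20° ✓; |FV| = 19.30 ✓; ∠(FV, VL) = 90.00° ✓; |VL| = 24.60 ✓; ∠(VL, LD) = 94.30° ✗; |LD| = 25.80 ✓.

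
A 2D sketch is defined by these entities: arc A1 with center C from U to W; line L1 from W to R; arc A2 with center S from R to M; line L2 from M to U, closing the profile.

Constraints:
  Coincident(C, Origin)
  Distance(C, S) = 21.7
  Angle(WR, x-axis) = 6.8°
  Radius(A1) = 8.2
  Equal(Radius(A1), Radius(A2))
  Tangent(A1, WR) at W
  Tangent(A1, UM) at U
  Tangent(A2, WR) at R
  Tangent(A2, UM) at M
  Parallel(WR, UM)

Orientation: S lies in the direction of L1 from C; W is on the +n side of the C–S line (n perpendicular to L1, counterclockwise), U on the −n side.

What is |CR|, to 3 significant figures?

23.2

The slot axis is L1's direction at 6.8°, so u = (cos 6.8°, sin 6.8°) = (0.993, 0.118) and n = (−sin 6.8°, cos 6.8°) = (-0.118, 0.993). C is at the origin and S lies 21.7 along u from C, so S = 21.7·u = (21.5, 2.57). Tangency of A1 to both parallel lines with radius 8.2 puts W and U at C ± 8.2·n: W = (-0.971, 8.14), U = (0.971, -8.14). Equal radii place R and M the same way about S: R = S + 8.2·n = (20.6, 10.7), M = S − 8.2·n = (22.5, -5.57). Then |CR| = |R − C| = 23.2.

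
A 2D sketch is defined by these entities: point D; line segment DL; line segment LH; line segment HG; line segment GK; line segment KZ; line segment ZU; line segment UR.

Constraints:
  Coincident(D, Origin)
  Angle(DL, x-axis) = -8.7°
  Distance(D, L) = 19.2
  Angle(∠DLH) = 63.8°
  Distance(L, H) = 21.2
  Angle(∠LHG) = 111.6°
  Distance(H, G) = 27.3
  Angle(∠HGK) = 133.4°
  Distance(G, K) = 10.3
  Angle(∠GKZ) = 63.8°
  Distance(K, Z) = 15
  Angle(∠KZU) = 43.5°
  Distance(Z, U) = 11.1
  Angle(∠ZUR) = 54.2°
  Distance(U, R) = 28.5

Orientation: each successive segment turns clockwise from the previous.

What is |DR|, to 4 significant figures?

27.96

∠KZU = 43.5° gives ZU at -132.6° from the x-axis; with |ZU| = 11.1, U = (-17.43, -12.25). ∠ZUR = 54.2° gives UR at 101.6° from the x-axis; with |UR| = 28.5, R = (-23.16, 15.67). Then |DR| = |R − D| = 27.96.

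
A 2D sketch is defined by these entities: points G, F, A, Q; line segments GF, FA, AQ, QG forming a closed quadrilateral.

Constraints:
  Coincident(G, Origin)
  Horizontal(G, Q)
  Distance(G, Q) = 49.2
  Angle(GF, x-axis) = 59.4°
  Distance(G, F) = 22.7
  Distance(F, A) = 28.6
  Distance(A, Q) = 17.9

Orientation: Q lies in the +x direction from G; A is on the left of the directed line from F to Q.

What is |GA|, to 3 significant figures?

42.7

Checks: GF at 59.40° ✓; |FA| = 28.60 ✓; |AQ| = 17.90 ✓.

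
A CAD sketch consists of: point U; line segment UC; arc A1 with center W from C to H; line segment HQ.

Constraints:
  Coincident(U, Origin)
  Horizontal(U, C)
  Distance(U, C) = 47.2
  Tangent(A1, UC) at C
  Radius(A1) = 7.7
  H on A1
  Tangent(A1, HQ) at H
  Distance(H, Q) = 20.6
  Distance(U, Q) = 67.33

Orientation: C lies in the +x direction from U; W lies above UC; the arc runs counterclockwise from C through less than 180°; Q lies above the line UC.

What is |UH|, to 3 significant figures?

54.2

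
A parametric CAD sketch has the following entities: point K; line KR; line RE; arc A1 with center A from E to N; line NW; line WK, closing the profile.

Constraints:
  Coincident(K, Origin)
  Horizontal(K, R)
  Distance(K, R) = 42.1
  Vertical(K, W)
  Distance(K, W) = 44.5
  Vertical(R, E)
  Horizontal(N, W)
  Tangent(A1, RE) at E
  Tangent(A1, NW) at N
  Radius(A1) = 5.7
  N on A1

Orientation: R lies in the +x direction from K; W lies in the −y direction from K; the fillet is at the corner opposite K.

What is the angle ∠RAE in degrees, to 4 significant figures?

81.64°

The virtual corner opposite K is at (42.10, -44.50). A1 meets RE tangentially, so AE is at right angles to RE and the tangent condition forces AN to be normal to NW, with radius 5.7, so the center A sits 5.7 in from both sides at A = (36.40, -38.80). That places the tangent points at E = (42.10, -38.80) on RE and N = (36.40, -44.50) on NW. Then cos ∠RAE = AR·AE / (|AR||AE|), giving 81.64°.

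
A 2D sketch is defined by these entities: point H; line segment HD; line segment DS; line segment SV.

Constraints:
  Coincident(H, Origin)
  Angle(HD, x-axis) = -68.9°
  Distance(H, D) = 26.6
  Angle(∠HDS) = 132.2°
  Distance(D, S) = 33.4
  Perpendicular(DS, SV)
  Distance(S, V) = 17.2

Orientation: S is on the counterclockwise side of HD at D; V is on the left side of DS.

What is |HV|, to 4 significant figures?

51.33

H is at the origin; HD runs at -68.9° with length 26.6, so D = 26.6·(cos -68.9°, sin -68.9°) = (9.576, -24.82). ∠HDS = 132.2°, so DS runs at -68.9° + (180° − 132.2°) = -21.10° from the x-axis; with |DS| = 33.4, S = D + 33.4·(cos -21.10°, sin -21.10°) = (40.74, -36.84). DS ⟂ SV; with |SV| = 17.2 on the left of DS, V = S + 17.2·(0.3600, 0.9330) = (46.93, -20.79). Then |HV| = |V − H| = 51.33.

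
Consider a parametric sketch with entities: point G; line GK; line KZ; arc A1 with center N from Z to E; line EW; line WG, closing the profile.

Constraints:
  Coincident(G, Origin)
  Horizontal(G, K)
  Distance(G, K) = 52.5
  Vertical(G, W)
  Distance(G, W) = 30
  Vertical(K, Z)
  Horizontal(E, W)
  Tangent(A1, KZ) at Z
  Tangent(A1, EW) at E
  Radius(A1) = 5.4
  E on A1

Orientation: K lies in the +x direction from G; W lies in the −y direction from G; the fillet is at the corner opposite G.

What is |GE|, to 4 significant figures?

55.84

The virtual corner opposite G is at (52.50, -30.00). Since A1 is tangent to KZ there, NZ ⟂ KZ and since A1 is tangent to EW there, NE ⟂ EW, with radius 5.4, so the center N sits 5.4 in from both sides at N = (47.10, -24.60). That places the tangent points at Z = (52.50, -24.60) on KZ and E = (47.10, -30.00) on EW. Then |GE| = |E − G| = 55.84.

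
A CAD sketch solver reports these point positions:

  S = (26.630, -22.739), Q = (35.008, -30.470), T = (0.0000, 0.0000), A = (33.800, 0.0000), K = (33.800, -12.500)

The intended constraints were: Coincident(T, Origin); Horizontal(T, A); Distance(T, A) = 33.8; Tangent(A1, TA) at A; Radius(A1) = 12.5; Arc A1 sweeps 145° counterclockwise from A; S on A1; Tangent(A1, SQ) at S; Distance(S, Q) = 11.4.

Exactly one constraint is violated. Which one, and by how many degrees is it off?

Tangent(A1, SQ) at S — off by 7.70°.

T = (0.00, 0.00) ✓; T.y = 0.00, A.y = 0.00 ✓; |TA| = 33.80 ✓; ∠(KA, AT) = 90.00° ✓; |KA| = 12.50 ✓; bearing(K→S) − bearing(K→A) = 145.0° ✓; |KS| = 12.50 ✓; ∠(KS, SQ) = 97.70° ✗; |SQ| = 11.40 ✓.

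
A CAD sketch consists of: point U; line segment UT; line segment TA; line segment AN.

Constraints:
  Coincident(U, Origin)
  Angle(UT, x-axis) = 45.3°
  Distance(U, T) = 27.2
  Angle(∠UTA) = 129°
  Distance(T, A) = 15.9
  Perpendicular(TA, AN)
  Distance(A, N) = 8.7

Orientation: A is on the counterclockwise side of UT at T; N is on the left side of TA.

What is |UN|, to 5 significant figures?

35.283

U is at the origin; UT runs at 45.3° with length 27.2, so T = 27.2·(cos 45.3°, sin 45.3°) = (19.132, 19.334). ∠UTA = 129.0°, so TA runs at 45.3° + (180° − 129.0°) = 96.300° from the x-axis; with |TA| = 15.9, A = T + 15.9·(cos 96.300°, sin 96.300°) = (17.388, 35.138). TA is perpendicular to AN; with |AN| = 8.7 on the left of TA, N = A + 8.7·(-0.99396, -0.10973) = (8.7401, 34.183). Then |UN| = |N − U| = 35.283.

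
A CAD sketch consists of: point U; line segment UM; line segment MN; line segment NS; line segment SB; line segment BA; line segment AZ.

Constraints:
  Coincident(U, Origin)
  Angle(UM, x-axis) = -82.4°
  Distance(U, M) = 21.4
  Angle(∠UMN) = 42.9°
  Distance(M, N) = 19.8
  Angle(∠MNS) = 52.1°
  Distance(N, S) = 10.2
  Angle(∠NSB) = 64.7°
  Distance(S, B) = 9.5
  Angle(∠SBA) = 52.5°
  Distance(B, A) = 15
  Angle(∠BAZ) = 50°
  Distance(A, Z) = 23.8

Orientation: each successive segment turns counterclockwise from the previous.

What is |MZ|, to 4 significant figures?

18.30

U is at the origin; UM runs at -82.4° with length 21.4, so M = (2.830, -21.21). ∠UMN = 42.9° gives MN at 54.70° from the x-axis; with |MN| = 19.8, N = (14.27, -5.052). ∠MNS = 52.1° gives NS at -177.4° from the x-axis; with |NS| = 10.2, S = (4.082, -5.515). ∠NSB = 64.7° gives SB at -62.10° from the x-axis; with |SB| = 9.5, B = (8.528, -13.91). ∠SBA = 52.5° gives BA at 65.40° from the x-axis; with |BA| = 15.0, A = (14.77, -0.2724). ∠BAZ = 50.0° gives AZ at -164.6° from the x-axis; with |AZ| = 23.8, Z = (-8.174, -6.593). Then |MZ| = |Z − M| = 18.30.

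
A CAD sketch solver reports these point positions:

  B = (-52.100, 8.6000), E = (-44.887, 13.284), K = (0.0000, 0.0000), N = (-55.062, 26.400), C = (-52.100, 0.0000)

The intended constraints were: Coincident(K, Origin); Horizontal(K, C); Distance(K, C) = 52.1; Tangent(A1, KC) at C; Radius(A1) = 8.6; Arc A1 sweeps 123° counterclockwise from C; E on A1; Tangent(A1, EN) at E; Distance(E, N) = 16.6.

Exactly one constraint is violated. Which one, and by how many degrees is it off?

Tangent(A1, EN) at E — off by 4.80°.

K = (0.00, 0.00) ✓; K.y = 0.00, C.y = 0.00 ✓; |KC| = 52.10 ✓; ∠(BC, CK) = 90.00° ✓; |BC| = 8.600 ✓; bearing(B→E) − bearing(B→C) = 123.0° ✓; |BE| = 8.600 ✓; ∠(BE, EN) = 85.20° ✗; |EN| = 16.60 ✓.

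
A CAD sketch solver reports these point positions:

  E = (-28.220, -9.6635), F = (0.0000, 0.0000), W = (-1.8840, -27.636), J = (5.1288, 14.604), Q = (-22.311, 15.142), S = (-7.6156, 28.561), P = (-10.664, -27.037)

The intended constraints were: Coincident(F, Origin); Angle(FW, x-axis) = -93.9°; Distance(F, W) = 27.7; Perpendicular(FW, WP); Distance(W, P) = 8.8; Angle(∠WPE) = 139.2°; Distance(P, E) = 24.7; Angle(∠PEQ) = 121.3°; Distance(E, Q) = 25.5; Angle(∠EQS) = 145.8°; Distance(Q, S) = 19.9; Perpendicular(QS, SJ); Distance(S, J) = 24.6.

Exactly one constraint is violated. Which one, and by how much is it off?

Distance(S, J) = 24.6 — off by 5.70.

F = (0.00, 0.00) ✓; FW at -93.90° ✓; |FW| = 27.70 ✓; ∠(FW, WP) = 90.00° ✓; |WP| = 8.800 ✓; ∠WPE = 139.2° ✓; |PE| = 24.70 ✓; ∠PEQ = 121.3° ✓; |EQ| = 25.50 ✓; ∠EQS = 145.8° ✓; |QS| = 19.90 ✓; ∠(QS, SJ) = 90.00° ✓; |SJ| = 18.90 ✗.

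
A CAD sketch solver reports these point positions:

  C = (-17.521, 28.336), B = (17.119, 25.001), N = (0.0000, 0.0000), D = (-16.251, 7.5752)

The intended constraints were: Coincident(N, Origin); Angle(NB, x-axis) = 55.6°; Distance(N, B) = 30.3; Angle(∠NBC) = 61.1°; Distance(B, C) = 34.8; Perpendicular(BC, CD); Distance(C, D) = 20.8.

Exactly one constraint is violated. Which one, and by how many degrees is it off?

Perpendicular(BC, CD) — off by 9.00°.

N = (0.00, 0.00) ✓; NB at 55.60° ✓; |NB| = 30.30 ✓; ∠NBC = 61.10° ✓; |BC| = 34.80 ✓; ∠(BC, CD) = 99.00° ✗; |CD| = 20.80 ✓.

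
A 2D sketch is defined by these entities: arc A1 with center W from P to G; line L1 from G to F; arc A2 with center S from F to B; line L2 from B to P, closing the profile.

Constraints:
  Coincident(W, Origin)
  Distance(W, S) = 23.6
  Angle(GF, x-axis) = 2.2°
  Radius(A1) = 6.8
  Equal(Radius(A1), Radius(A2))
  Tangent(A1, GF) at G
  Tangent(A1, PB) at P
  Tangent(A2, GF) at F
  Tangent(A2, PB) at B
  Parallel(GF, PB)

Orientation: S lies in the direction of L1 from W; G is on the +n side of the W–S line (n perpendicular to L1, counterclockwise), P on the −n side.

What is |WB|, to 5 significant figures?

24.560

The slot axis is L1's direction at 2.2°, so u = (cos 2.2°, sin 2.2°) = (0.99926, 0.038388) and n = (−sin 2.2°, cos 2.2°) = (-0.038388, 0.99926). W is at the origin and S lies 23.6 along u from W, so S = 23.6·u = (23.583, 0.90595). Tangency of A1 to both parallel lines with radius 6.8 puts G and P at W ± 6.8·n: G = (-0.26104, 6.7950), P = (0.26104, -6.7950). Equal radii place F and B the same way about S: F = S + 6.8·n = (23.322, 7.7009), B = S − 6.8·n = (23.844, -5.8890). Then |WB| = |B − W| = 24.560.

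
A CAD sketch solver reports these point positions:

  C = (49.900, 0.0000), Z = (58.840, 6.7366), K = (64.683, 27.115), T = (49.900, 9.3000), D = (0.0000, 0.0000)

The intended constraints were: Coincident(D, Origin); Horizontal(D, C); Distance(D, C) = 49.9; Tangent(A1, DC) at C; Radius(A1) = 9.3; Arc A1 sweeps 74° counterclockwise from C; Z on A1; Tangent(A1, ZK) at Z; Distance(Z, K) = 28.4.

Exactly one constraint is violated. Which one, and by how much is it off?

Distance(Z, K) = 28.4 — off by 7.20.

D = (0.00, 0.00) ✓; D.y = 0.00, C.y = 0.00 ✓; |DC| = 49.90 ✓; ∠(TC, CD) = 90.00° ✓; |TC| = 9.300 ✓; bearing(T→Z) − bearing(T→C) = 74.00° ✓; |TZ| = 9.300 ✓; ∠(TZ, ZK) = 90.00° ✓; |ZK| = 21.20 ✗.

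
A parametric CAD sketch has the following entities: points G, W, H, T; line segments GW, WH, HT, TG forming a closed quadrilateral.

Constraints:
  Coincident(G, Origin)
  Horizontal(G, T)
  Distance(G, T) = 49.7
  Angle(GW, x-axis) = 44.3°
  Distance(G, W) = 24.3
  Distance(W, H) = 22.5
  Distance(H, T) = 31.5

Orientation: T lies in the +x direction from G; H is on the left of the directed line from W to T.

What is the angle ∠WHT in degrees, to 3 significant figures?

83.2°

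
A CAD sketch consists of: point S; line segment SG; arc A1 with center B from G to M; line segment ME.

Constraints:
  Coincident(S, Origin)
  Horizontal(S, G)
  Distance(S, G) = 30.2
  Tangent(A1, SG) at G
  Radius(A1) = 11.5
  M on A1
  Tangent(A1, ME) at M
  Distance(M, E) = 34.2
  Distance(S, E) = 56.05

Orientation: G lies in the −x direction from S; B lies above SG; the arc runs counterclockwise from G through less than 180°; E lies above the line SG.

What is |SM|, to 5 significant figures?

24.395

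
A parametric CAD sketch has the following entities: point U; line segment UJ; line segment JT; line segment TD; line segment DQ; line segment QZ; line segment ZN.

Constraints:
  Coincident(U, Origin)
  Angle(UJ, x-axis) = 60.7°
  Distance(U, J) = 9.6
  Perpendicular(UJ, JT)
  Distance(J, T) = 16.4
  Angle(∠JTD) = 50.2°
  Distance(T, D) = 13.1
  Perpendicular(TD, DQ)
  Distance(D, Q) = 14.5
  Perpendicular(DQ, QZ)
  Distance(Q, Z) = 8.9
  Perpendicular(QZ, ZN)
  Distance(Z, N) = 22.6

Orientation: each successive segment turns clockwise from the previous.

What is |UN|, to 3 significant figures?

20.0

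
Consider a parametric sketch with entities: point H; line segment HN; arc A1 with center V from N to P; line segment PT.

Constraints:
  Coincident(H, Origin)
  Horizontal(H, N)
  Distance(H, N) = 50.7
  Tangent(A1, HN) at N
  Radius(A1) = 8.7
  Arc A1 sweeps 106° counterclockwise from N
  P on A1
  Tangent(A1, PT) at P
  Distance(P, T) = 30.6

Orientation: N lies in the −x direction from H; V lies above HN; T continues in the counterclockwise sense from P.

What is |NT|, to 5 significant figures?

40.513

H is at the origin; HN is horizontal with |HN| = 50.7 and N on the −x side, so N = (-50.700, 0.0000). Since A1 is tangent to HN there, VN ⟂ HN, so V = N + (0, 8.7) = (-50.700, 8.7000). On A1, N sits at bearing -90° from V; a 106° counterclockwise sweep puts P at bearing 16°, so P = V + 8.7·(cos 16°, sin 16°) = (-42.337, 11.098). Tangency of A1 to PT means the radius VP is perpendicular to PT, so PT runs along (−sin 16°, cos 16°); with |PT| = 30.6, T = (-50.772, 40.513). Then |NT| = |T − N| = 40.513.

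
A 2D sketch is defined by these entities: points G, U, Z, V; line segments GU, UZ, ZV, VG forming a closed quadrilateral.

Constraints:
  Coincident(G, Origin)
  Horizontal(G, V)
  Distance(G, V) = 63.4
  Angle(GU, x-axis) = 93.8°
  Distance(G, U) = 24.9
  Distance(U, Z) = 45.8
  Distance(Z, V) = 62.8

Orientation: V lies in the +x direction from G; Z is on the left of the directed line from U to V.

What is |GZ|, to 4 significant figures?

64.01

G is at the origin; GV is horizontal with |GV| = 63.4 and V in +x, so V = (63.4, 0). GU runs at 93.8° with |GU| = 24.9, so U = (-1.650, 24.85). Z is determined by |UZ| = 45.8 and |ZV| = 62.8 together: it lies at the intersection of circle(U, 45.8) and circle(V, 62.8). With |UV| = 69.63, the foot of the radical line on UV is 21.56 from U and the perpendicular offset is √(45.8² − 21.56²) = 40.41. Taking the left-of-UV solution: Z = (32.91, 54.90).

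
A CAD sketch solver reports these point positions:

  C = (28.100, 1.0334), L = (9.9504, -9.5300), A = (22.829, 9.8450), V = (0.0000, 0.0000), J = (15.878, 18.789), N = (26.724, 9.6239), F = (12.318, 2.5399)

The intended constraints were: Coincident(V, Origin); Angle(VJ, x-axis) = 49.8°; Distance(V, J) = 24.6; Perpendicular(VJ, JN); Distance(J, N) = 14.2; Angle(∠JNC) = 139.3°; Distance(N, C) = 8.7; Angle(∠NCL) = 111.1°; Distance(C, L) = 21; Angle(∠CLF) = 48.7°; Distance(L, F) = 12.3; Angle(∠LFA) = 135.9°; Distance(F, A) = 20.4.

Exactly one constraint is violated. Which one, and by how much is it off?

Distance(F, A) = 20.4 — off by 7.60.

V = (0.00, 0.00) ✓; VJ at 49.80° ✓; |VJ| = 24.60 ✓; ∠(VJ, JN) = 90.00° ✓; |JN| = 14.20 ✓; ∠JNC = 139.3° ✓; |NC| = 8.700 ✓; ∠NCL = 111.1° ✓; |CL| = 21.00 ✓; ∠CLF = 48.70° ✓; |LF| = 12.30 ✓; ∠LFA = 135.9° ✓; |FA| = 12.80 ✗.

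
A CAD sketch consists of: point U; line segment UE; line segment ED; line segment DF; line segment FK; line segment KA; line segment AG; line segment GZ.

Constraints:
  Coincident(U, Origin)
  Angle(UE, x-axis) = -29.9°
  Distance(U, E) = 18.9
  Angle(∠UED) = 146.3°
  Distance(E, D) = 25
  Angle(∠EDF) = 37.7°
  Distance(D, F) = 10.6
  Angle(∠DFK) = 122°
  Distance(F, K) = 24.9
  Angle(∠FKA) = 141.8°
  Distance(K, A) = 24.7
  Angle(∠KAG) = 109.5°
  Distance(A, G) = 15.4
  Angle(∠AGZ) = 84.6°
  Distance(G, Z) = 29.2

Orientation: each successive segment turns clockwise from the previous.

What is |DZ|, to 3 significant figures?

20.4

U is at the origin; UE runs at -29.9° with length 18.9, so E = (16.4, -9.42). ∠UED = 146.3° gives ED at -63.6° from the x-axis; with |ED| = 25.0, D = (27.5, -31.8). ∠EDF = 37.7° gives DF at 154° from the x-axis; with |DF| = 10.6, F = (18.0, -27.2). ∠DFK = 122.0° gives FK at 96.1° from the x-axis; with |FK| = 24.9, K = (15.3, -2.43). ∠FKA = 141.8° gives KA at 57.9° from the x-axis; with |KA| = 24.7, A = (28.4, 18.5). ∠KAG = 109.5° gives AG at -12.6° from the x-axis; with |AG| = 15.4, G = (43.5, 15.1). ∠AGZ = 84.6° gives GZ at -108° from the x-axis; with |GZ| = 29.2, Z = (34.5, -12.6). Then |DZ| = |Z − D| = 20.4.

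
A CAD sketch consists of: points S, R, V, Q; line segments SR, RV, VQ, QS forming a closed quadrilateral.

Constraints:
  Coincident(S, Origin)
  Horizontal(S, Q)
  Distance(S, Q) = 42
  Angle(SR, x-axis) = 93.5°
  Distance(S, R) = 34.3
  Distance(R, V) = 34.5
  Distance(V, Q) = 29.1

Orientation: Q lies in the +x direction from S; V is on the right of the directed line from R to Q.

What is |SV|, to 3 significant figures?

13.5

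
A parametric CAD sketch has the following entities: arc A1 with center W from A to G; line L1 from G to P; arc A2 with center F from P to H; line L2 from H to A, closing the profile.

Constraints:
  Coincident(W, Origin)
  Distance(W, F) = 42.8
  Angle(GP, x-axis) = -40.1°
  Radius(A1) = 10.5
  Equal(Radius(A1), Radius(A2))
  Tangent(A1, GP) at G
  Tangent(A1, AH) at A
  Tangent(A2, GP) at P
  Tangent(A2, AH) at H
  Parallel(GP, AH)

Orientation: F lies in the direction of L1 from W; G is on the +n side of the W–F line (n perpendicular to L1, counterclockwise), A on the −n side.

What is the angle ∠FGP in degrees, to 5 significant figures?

13.784°

The slot axis is L1's direction at -40.1°, so u = (cos -40.1°, sin -40.1°) = (0.76492, -0.64412) and n = (−sin -40.1°, cos -40.1°) = (0.64412, 0.76492). W is at the origin and F lies 42.8 along u from W, so F = 42.8·u = (32.739, -27.568). Tangency of A1 to both parallel lines with radius 10.5 puts G and A at W ± 10.5·n: G = (6.7633, 8.0317), A = (-6.7633, -8.0317). Equal radii place P and H the same way about F: P = F + 10.5·n = (39.502, -19.537), H = F − 10.5·n = (25.975, -35.600). Then cos ∠FGP = GF·GP / (|GF||GP|), giving 13.784°.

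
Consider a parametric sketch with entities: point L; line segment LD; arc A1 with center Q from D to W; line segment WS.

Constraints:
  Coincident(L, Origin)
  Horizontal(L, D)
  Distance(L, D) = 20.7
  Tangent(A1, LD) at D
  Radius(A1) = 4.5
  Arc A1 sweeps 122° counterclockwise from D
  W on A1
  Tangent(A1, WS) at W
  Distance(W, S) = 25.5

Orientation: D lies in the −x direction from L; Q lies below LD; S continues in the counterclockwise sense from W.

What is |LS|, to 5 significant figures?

30.560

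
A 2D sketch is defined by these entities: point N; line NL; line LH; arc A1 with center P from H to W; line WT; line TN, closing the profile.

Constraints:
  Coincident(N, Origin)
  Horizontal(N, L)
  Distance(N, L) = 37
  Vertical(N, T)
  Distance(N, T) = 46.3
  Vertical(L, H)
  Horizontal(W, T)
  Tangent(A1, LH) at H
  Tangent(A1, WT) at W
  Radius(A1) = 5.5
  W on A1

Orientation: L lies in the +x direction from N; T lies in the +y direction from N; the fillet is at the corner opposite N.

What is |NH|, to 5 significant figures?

55.078

N is at the origin; N and L share the same y with |NL| = 37.0 and L on the +x side, so L = (37.000, 0.0000). N and T share the same x with |NT| = 46.3 and T on the +y side, so T = (0.0000, 46.300). The virtual corner opposite N is at (37.000, 46.300). Since A1 is tangent to LH there, PH ⟂ LH and since A1 is tangent to WT there, PW ⟂ WT, with radius 5.5, so the center P sits 5.5 in from both sides at P = (31.500, 40.800). That places the tangent points at H = (37.000, 40.800) on LH and W = (31.500, 46.300) on WT. Then |NH| = |H − N| = 55.078.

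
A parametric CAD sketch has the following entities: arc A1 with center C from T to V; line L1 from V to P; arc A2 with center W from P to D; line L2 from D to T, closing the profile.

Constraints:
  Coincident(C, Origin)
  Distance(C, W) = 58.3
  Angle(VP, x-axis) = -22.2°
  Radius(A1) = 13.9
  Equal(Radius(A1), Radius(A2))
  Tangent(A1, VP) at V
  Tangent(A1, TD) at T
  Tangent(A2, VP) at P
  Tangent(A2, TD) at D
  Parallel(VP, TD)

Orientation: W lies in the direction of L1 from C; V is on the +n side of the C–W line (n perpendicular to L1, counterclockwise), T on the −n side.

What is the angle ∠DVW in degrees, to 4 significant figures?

12.08°

The slot axis is L1's direction at -22.2°, so u = (cos -22.2°, sin -22.2°) = (0.9259, -0.3778) and n = (−sin -22.2°, cos -22.2°) = (0.3778, 0.9259). C is at the origin and W lies 58.3 along u from C, so W = 58.3·u = (53.98, -22.03). Tangency of A1 to both parallel lines with radius 13.9 puts V and T at C ± 13.9·n: V = (5.252, 12.87), T = (-5.252, -12.87). Equal radii place P and D the same way about W: P = W + 13.9·n = (59.23, -9.159), D = W − 13.9·n = (48.73, -34.90). Then cos ∠DVW = VD·VW / (|VD||VW|), giving 12.08°.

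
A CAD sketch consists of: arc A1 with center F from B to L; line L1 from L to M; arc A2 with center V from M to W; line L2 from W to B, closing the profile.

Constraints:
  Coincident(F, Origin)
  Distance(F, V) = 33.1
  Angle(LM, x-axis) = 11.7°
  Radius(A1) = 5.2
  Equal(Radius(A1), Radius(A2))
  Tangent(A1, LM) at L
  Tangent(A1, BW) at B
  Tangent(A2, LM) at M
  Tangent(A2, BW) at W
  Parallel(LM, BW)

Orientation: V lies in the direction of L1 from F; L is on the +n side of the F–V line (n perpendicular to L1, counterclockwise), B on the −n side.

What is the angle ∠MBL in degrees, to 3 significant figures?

72.6°

The slot axis is L1's direction at 11.7°, so u = (cos 11.7°, sin 11.7°) = (0.979, 0.203) and n = (−sin 11.7°, cos 11.7°) = (-0.203, 0.979). F is at the origin and V lies 33.1 along u from F, so V = 33.1·u = (32.4, 6.71). Tangency of A1 to both parallel lines with radius 5.2 puts L and B at F ± 5.2·n: L = (-1.05, 5.09), B = (1.05, -5.09). Equal radii place M and W the same way about V: M = V + 5.2·n = (31.4, 11.8), W = V − 5.2·n = (33.5, 1.62). Then cos ∠MBL = BM·BL / (|BM||BL|), giving 72.6°.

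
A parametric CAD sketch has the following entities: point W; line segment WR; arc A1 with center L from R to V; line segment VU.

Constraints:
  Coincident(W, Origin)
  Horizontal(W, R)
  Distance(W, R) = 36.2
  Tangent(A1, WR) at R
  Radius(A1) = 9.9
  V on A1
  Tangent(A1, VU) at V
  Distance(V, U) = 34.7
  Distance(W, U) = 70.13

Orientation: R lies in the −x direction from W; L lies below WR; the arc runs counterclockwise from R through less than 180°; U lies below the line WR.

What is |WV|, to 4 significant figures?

45.68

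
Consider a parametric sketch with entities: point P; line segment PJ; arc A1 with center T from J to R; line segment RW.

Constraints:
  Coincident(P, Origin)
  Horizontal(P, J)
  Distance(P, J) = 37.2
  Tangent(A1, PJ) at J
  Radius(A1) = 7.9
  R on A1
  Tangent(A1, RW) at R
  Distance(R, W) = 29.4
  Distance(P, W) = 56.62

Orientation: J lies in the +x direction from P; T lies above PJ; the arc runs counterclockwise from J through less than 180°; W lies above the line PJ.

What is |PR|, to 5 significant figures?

45.893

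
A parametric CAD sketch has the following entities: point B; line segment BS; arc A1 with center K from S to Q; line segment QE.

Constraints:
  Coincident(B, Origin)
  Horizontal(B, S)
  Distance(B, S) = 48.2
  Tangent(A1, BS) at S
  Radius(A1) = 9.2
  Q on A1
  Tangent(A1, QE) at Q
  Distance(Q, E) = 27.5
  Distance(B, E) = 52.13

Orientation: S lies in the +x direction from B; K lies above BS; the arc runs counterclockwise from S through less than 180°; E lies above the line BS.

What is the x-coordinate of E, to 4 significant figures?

37.54

Checks: |KQ| = 9.200 ✓; ∠(KQ, QE) = 90.00° ✓; |QE| = 27.50 ✓; |BE| = 52.13 ✓.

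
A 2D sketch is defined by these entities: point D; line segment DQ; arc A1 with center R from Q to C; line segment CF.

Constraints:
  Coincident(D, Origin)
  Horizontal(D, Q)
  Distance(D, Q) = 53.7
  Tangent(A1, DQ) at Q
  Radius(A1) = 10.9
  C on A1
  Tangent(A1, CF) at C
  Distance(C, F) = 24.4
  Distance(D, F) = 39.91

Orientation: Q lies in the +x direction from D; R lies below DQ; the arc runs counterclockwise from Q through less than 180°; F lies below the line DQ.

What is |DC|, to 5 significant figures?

44.911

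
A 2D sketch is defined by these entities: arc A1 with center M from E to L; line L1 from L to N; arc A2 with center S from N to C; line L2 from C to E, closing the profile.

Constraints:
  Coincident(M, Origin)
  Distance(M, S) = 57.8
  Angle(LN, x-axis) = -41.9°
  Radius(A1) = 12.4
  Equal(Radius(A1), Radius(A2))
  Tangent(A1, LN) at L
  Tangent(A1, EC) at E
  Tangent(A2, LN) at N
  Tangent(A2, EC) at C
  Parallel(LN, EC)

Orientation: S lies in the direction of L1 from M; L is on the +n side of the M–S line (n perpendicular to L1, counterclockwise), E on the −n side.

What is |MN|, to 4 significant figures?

59.12

The slot axis is L1's direction at -41.9°, so u = (cos -41.9°, sin -41.9°) = (0.7443, -0.6678) and n = (−sin -41.9°, cos -41.9°) = (0.6678, 0.7443). M is at the origin and S lies 57.8 along u from M, so S = 57.8·u = (43.02, -38.60). Tangency of A1 to both parallel lines with radius 12.4 puts L and E at M ± 12.4·n: L = (8.281, 9.229), E = (-8.281, -9.229). Equal radii place N and C the same way about S: N = S + 12.4·n = (51.30, -29.37), C = S − 12.4·n = (34.74, -47.83). Then |MN| = |N − M| = 59.12.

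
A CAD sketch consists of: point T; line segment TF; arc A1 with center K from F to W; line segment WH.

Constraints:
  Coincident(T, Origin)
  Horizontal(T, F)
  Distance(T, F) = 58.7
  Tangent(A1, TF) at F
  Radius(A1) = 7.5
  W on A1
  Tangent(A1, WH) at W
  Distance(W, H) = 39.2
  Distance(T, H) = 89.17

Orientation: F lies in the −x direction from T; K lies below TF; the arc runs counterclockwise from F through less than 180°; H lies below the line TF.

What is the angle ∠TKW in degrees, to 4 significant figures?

153.6°

Checks: T.y = 0.00, F.y = 0.00 ✓; |KW| = 7.500 ✓; ∠(KW, WH) = 90.00° ✓; |WH| = 39.20 ✓; |TH| = 89.17 ✓.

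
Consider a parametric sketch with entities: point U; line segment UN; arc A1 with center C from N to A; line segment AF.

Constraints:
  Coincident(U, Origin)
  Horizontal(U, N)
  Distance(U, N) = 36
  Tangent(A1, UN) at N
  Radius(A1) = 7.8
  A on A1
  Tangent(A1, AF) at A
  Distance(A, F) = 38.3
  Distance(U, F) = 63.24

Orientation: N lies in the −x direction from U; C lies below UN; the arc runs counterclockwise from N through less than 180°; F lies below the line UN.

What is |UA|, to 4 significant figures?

44.51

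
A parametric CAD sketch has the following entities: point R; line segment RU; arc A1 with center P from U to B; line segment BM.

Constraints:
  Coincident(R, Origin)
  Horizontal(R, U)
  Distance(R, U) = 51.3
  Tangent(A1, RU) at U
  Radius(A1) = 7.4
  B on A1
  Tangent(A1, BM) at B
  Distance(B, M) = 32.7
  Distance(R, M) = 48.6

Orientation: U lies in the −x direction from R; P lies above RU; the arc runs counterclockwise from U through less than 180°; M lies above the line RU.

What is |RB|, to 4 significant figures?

44.62

Checks: |PB| = 7.400 ✓; ∠(PB, BM) = 90.00° ✓; |BM| = 32.70 ✓; |RM| = 48.60 ✓.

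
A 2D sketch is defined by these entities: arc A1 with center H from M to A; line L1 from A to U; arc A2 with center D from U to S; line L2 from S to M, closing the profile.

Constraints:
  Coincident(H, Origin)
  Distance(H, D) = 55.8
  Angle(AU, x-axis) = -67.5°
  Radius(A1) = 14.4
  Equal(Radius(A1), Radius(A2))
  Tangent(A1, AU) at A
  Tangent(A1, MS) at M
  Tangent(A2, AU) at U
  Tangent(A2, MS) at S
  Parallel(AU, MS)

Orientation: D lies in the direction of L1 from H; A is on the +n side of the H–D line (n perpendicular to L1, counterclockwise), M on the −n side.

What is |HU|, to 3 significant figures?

57.6

The slot axis is L1's direction at -67.5°, so u = (cos -67.5°, sin -67.5°) = (0.383, -0.924) and n = (−sin -67.5°, cos -67.5°) = (0.924, 0.383). H is at the origin and D lies 55.8 along u from H, so D = 55.8·u = (21.4, -51.6). Tangency of A1 to both parallel lines with radius 14.4 puts A and M at H ± 14.4·n: A = (13.3, 5.51), M = (-13.3, -5.51). Equal radii place U and S the same way about D: U = D + 14.4·n = (34.7, -46.0), S = D − 14.4·n = (8.05, -57.1). Then |HU| = |U − H| = 57.6.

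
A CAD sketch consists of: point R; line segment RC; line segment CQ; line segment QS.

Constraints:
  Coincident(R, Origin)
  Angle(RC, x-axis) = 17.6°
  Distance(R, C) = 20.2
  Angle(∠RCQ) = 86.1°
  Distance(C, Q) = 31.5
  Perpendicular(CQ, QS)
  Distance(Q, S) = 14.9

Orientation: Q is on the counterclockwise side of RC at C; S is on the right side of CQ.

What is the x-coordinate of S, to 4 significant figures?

21.57

R is at the origin; RC runs at 17.6° with length 20.2, so C = 20.2·(cos 17.6°, sin 17.6°) = (19.25, 6.108). ∠RCQ = 86.1°, so CQ runs at 17.6° + (180° − 86.1°) = 111.5° from the x-axis; with |CQ| = 31.5, Q = C + 31.5·(cos 111.5°, sin 111.5°) = (7.710, 35.42). CQ ⟂ QS; with |QS| = 14.9 on the right of CQ, S = Q + 14.9·(0.9304, 0.3665) = (21.57, 40.88). So S.x = 21.57.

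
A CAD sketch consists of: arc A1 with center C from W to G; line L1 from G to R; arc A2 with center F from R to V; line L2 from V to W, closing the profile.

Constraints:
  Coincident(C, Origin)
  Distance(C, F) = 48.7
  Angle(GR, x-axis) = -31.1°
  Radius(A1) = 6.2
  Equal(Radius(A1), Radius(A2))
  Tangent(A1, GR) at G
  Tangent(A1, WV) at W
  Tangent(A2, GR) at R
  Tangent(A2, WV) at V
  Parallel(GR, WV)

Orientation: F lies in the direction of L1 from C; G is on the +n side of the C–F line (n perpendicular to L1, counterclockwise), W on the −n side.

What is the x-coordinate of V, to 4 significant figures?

38.50

The slot axis is L1's direction at -31.1°, so u = (cos -31.1°, sin -31.1°) = (0.8563, -0.5165) and n = (−sin -31.1°, cos -31.1°) = (0.5165, 0.8563). C is at the origin and F lies 48.7 along u from C, so F = 48.7·u = (41.70, -25.16). Tangency of A1 to both parallel lines with radius 6.2 puts G and W at C ± 6.2·n: G = (3.203, 5.309), W = (-3.203, -5.309). Equal radii place R and V the same way about F: R = F + 6.2·n = (44.90, -19.85), V = F − 6.2·n = (38.50, -30.46). So V.x = 38.50.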